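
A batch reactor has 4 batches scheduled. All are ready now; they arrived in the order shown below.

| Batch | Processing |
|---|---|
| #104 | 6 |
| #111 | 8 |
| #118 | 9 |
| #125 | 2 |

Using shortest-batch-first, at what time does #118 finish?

25

SPT (increasing processing time): #125 #104 #111 #118.
#125: 0→2
#104: 2→8
#111: 8→16
#118: 16→25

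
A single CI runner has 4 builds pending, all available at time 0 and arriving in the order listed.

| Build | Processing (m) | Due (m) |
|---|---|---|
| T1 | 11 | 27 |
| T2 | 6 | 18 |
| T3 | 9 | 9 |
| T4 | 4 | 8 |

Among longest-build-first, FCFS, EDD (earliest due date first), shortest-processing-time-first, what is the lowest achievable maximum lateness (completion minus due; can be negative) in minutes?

LPT (decreasing processing time): T1 T3 T2 T4.
T1: 0→11, due 27, lateness -16
T3: 11→20, due 9, lateness 11
T2: 20→26, due 18, lateness 8
T4: 26→30, due 8, lateness 22
Maximum = 22.
FIFO (arrival order): T1 T2 T3 T4.
T1: 0→11, due 27, lateness -16
T2: 11→17, due 18, lateness -1
T3: 17→26, due 9, lateness 17
T4: 26→30, due 8, lateness 22
Maximum = 22.
EDD (increasing due date): T4 T3 T2 T1.
T4: 0→4, due 8, lateness -4
T3: 4→13, due 9, lateness 4
T2: 13→19, due 18, lateness 1
T1: 19→30, due 27, lateness 3
Maximum = 4.
SPT (increasing processing time): T4 T2 T3 T1.
T4: 0→4, due 8, lateness -4
T2: 4→10, due 18, lateness -8
T3: 10→19, due 9, lateness 10
T1: 19→30, due 27, lateness 3
Maximum = 10.
LPT 22, FIFO 22, EDD 4, SPT 10 → minimum 4.

4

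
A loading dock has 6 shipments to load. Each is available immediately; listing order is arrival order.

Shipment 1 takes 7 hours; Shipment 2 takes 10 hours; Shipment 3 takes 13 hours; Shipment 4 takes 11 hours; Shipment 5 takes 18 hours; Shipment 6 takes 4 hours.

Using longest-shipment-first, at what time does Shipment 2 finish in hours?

LPT (decreasing processing time): Shipment 5 Shipment 3 Shipment 4 Shipment 2 Shipment 1 Shipment 6.
Shipment 5: 0→18
Shipment 3: 18→31
Shipment 4: 31→42
Shipment 2: 42→52

52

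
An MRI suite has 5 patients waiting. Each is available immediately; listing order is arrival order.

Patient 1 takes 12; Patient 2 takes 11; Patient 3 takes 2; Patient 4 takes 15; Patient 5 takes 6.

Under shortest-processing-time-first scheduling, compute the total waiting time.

60

SPT (increasing processing time): Patient 3 Patient 5 Patient 2 Patient 1 Patient 4.
Patient 3: waits 0, runs 0→2
Patient 5: waits 2, runs 2→8
Patient 2: waits 8, runs 8→19
Patient 1: waits 19, runs 19→31
Patient 4: waits 31, runs 31→46
Sum = 0+2+8+19+31 = 60.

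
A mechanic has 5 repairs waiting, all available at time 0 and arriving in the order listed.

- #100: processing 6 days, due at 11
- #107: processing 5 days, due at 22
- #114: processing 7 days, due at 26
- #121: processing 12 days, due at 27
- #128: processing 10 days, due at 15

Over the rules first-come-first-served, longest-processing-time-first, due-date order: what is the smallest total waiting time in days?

65

FIFO (arrival order): #100 #107 #114 #121 #128.
#100: waits 0, runs 0→6
#107: waits 6, runs 6→11
#114: waits 11, runs 11→18
#121: waits 18, runs 18→30
#128: waits 30, runs 30→40
Sum = 0+6+11+18+30 = 65.
LPT (decreasing processing time): #121 #128 #114 #100 #107.
#121: waits 0, runs 0→12
#128: waits 12, runs 12→22
#114: waits 22, runs 22→29
#100: waits 29, runs 29→35
#107: waits 35, runs 35→40
Sum = 0+12+22+29+35 = 98.
EDD (increasing due date): #100 #128 #107 #114 #121.
#100: waits 0, runs 0→6
#128: waits 6, runs 6→16
#107: waits 16, runs 16→21
#114: waits 21, runs 21→28
#121: waits 28, runs 28→40
Sum = 0+6+16+21+28 = 71.
FIFO 65, LPT 98, EDD 71 → minimum 65.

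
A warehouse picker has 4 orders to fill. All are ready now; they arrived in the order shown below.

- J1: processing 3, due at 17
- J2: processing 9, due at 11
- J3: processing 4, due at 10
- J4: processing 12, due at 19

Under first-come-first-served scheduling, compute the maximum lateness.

9

FIFO (arrival order): J1 J2 J3 J4.
J1: 0→3, due 17, lateness -14
J2: 3→12, due 11, lateness 1
J3: 12→16, due 10, lateness 6
J4: 16→28, due 19, lateness 9
Maximum = 9.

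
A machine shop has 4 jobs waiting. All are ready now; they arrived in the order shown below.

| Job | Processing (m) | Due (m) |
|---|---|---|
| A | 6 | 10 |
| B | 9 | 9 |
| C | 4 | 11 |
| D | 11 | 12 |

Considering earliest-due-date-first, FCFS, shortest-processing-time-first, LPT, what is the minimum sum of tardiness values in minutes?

EDD (increasing due date): B A C D.
B: 0→9, due 9, tardiness 0
A: 9→15, due 10, tardiness 5
C: 15→19, due 11, tardiness 8
D: 19→30, due 12, tardiness 18
Sum = 0+5+8+18 = 31.
FIFO (arrival order): A B C D.
A: 0→6, due 10, tardiness 0
B: 6→15, due 9, tardiness 6
C: 15→19, due 11, tardiness 8
D: 19→30, due 12, tardiness 18
Sum = 0+6+8+18 = 32.
SPT (increasing processing time): C A B D.
C: 0→4, due 11, tardiness 0
A: 4→10, due 10, tardiness 0
B: 10→19, due 9, tardiness 10
D: 19→30, due 12, tardiness 18
Sum = 0+0+10+18 = 28.
LPT (decreasing processing time): D B A C.
D: 0→11, due 12, tardiness 0
B: 11→20, due 9, tardiness 11
A: 20→26, due 10, tardiness 16
C: 26→30, due 11, tardiness 19
Sum = 0+11+16+19 = 46.
EDD 31, FIFO 32, SPT 28, LPT 46 → minimum 28.

28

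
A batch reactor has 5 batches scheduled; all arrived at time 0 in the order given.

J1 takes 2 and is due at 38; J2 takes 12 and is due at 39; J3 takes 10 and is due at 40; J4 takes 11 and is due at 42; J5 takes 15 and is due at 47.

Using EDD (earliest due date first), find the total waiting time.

75

EDD (increasing due date): J1 J2 J3 J4 J5.
J1: waits 0, runs 0→2
J2: waits 2, runs 2→14
J3: waits 14, runs 14→24
J4: waits 24, runs 24→35
J5: waits 35, runs 35→50
Sum = 0+2+14+24+35 = 75.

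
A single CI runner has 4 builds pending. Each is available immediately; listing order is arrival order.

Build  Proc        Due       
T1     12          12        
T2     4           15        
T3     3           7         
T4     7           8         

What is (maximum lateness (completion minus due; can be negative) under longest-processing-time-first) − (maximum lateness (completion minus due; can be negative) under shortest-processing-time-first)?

5

LPT (decreasing processing time): T1 T4 T2 T3.
T1: 0→12, due 12, lateness 0
T4: 12→19, due 8, lateness 11
T2: 19→23, due 15, lateness 8
T3: 23→26, due 7, lateness 19
Maximum = 19.
SPT (increasing processing time): T3 T2 T4 T1.
T3: 0→3, due 7, lateness -4
T2: 3→7, due 15, lateness -8
T4: 7→14, due 8, lateness 6
T1: 14→26, due 12, lateness 14
Maximum = 14.
Difference = 19 − 14 = 5.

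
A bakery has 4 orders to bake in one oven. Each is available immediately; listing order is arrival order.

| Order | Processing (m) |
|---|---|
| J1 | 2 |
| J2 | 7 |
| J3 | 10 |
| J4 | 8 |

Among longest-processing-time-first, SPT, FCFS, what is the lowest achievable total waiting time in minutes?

LPT (decreasing processing time): J3 J4 J2 J1.
J3: waits 0, runs 0→10
J4: waits 10, runs 10→18
J2: waits 18, runs 18→25
J1: waits 25, runs 25→27
Sum = 0+10+18+25 = 53.
SPT (increasing processing time): J1 J2 J4 J3.
J1: waits 0, runs 0→2
J2: waits 2, runs 2→9
J4: waits 9, runs 9→17
J3: waits 17, runs 17→27
Sum = 0+2+9+17 = 28.
FIFO (arrival order): J1 J2 J3 J4.
J1: waits 0, runs 0→2
J2: waits 2, runs 2→9
J3: waits 9, runs 9→19
J4: waits 19, runs 19→27
Sum = 0+2+9+19 = 30.
LPT 53, SPT 28, FIFO 30 → minimum 28.

28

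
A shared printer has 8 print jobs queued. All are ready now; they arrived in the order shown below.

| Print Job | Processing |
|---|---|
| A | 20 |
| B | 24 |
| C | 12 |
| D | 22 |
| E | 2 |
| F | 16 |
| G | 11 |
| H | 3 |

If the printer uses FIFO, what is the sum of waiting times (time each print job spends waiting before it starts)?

FIFO (arrival order): A B C D E F G H.
A: waits 0, runs 0→20
B: waits 20, runs 20→44
C: waits 44, runs 44→56
D: waits 56, runs 56→78
E: waits 78, runs 78→80
F: waits 80, runs 80→96
G: waits 96, runs 96→107
H: waits 107, runs 107→110
Sum = 0+20+44+56+78+80+96+107 = 481.

481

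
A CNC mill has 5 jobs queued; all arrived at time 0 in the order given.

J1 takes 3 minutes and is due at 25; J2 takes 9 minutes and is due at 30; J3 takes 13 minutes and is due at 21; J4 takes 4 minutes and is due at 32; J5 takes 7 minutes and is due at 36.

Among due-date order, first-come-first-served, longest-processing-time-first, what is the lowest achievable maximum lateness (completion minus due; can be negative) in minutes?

0

EDD (increasing due date): J3 J1 J2 J4 J5.
J3: 0→13, due 21, lateness -8
J1: 13→16, due 25, lateness -9
J2: 16→25, due 30, lateness -5
J4: 25→29, due 32, lateness -3
J5: 29→36, due 36, lateness 0
Maximum = 0.
FIFO (arrival order): J1 J2 J3 J4 J5.
J1: 0→3, due 25, lateness -22
J2: 3→12, due 30, lateness -18
J3: 12→25, due 21, lateness 4
J4: 25→29, due 32, lateness -3
J5: 29→36, due 36, lateness 0
Maximum = 4.
LPT (decreasing processing time): J3 J2 J5 J4 J1.
J3: 0→13, due 21, lateness -8
J2: 13→22, due 30, lateness -8
J5: 22→29, due 36, lateness -7
J4: 29→33, due 32, lateness 1
J1: 33→36, due 25, lateness 11
Maximum = 11.
EDD 0, FIFO 4, LPT 11 → minimum 0.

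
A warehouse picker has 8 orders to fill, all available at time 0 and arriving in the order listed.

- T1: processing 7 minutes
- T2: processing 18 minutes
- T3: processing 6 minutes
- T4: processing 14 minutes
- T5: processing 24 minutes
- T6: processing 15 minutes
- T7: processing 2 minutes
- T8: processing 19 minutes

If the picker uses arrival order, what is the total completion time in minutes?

FIFO (arrival order): T1 T2 T3 T4 T5 T6 T7 T8.
T1: 0→7
T2: 7→25
T3: 25→31
T4: 31→45
T5: 45→69
T6: 69→84
T7: 84→86
T8: 86→105
Sum = 7+25+31+45+69+84+86+105 = 452.

452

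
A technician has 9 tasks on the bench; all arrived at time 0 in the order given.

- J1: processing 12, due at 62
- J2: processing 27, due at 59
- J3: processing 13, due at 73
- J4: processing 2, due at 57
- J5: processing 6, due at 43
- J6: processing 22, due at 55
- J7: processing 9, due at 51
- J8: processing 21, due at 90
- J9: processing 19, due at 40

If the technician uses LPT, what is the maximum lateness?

LPT (decreasing processing time): J2 J6 J8 J9 J3 J1 J7 J5 J4.
J2: 0→27, due 59, lateness -32
J6: 27→49, due 55, lateness -6
J8: 49→70, due 90, lateness -20
J9: 70→89, due 40, lateness 49
J3: 89→102, due 73, lateness 29
J1: 102→114, due 62, lateness 52
J7: 114→123, due 51, lateness 72
J5: 123→129, due 43, lateness 86
J4: 129→131, due 57, lateness 74
Maximum = 86.

86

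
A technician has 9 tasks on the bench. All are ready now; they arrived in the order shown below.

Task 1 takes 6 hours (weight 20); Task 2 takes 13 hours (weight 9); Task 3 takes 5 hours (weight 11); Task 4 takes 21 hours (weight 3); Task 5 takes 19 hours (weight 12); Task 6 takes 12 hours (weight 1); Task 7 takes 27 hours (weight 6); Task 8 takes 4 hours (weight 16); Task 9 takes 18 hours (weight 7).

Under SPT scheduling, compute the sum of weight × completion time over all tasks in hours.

SPT (increasing processing time): Task 8 Task 3 Task 1 Task 6 Task 2 Task 9 Task 5 Task 4 Task 7.
Task 8: finishes 4, weight 16, w·C = 64
Task 3: finishes 9, weight 11, w·C = 99
Task 1: finishes 15, weight 20, w·C = 300
Task 6: finishes 27, weight 1, w·C = 27
Task 2: finishes 40, weight 9, w·C = 360
Task 9: finishes 58, weight 7, w·C = 406
Task 5: finishes 77, weight 12, w·C = 924
Task 4: finishes 98, weight 3, w·C = 294
Task 7: finishes 125, weight 6, w·C = 750
Sum = 64+99+300+27+360+406+924+294+750 = 3224.

3224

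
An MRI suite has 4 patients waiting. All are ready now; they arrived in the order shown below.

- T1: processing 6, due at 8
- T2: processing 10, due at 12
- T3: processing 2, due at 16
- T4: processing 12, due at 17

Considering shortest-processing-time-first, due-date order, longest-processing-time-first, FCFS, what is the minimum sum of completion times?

SPT (increasing processing time): T3 T1 T2 T4.
T3: 0→2
T1: 2→8
T2: 8→18
T4: 18→30
Sum = 2+8+18+30 = 58.
EDD (increasing due date): T1 T2 T3 T4.
T1: 0→6
T2: 6→16
T3: 16→18
T4: 18→30
Sum = 6+16+18+30 = 70.
LPT (decreasing processing time): T4 T2 T1 T3.
T4: 0→12
T2: 12→22
T1: 22→28
T3: 28→30
Sum = 12+22+28+30 = 92.
FIFO (arrival order): T1 T2 T3 T4.
T1: 0→6
T2: 6→16
T3: 16→18
T4: 18→30
Sum = 6+16+18+30 = 70.
SPT 58, EDD 70, LPT 92, FIFO 70 → minimum 58.

58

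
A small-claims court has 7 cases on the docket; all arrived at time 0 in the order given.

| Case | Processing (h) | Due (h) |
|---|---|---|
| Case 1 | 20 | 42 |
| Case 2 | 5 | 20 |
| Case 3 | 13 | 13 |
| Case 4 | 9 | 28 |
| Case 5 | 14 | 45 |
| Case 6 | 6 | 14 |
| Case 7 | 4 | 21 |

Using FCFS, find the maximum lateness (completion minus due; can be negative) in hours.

FIFO (arrival order): Case 1 Case 2 Case 3 Case 4 Case 5 Case 6 Case 7.
Case 1: 0→20, due 42, lateness -22
Case 2: 20→25, due 20, lateness 5
Case 3: 25→38, due 13, lateness 25
Case 4: 38→47, due 28, lateness 19
Case 5: 47→61, due 45, lateness 16
Case 6: 61→67, due 14, lateness 53
Case 7: 67→71, due 21, lateness 50
Maximum = 53.

53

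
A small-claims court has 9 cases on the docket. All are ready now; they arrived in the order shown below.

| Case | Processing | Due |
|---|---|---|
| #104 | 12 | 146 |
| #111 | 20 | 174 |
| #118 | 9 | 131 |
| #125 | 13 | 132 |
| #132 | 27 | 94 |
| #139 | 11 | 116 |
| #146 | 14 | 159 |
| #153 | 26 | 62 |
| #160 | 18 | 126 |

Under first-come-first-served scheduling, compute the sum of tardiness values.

94

FIFO (arrival order): #104 #111 #118 #125 #132 #139 #146 #153 #160.
#104: 0→12, due 146, tardiness 0
#111: 12→32, due 174, tardiness 0
#118: 32→41, due 131, tardiness 0
#125: 41→54, due 132, tardiness 0
#132: 54→81, due 94, tardiness 0
#139: 81→92, due 116, tardiness 0
#146: 92→106, due 159, tardiness 0
#153: 106→132, due 62, tardiness 70
#160: 132→150, due 126, tardiness 24
Sum = 0+0+0+0+0+0+0+70+24 = 94.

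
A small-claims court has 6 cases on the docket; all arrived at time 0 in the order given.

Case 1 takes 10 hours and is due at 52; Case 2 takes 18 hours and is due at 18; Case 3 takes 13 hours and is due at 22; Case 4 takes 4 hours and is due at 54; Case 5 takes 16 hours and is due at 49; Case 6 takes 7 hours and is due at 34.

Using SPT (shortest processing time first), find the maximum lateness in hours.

50

SPT (increasing processing time): Case 4 Case 6 Case 1 Case 3 Case 5 Case 2.
Case 4: 0→4, due 54, lateness -50
Case 6: 4→11, due 34, lateness -23
Case 1: 11→21, due 52, lateness -31
Case 3: 21→34, due 22, lateness 12
Case 5: 34→50, due 49, lateness 1
Case 2: 50→68, due 18, lateness 50
Maximum = 50.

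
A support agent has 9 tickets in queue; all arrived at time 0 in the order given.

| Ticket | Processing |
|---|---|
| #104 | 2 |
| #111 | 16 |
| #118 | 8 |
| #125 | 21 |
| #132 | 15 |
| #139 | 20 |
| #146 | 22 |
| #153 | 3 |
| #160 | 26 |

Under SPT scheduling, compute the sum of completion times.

481

SPT (increasing processing time): #104 #153 #118 #132 #111 #139 #125 #146 #160.
#104: 0→2
#153: 2→5
#118: 5→13
#132: 13→28
#111: 28→44
#139: 44→64
#125: 64→85
#146: 85→107
#160: 107→133
Sum = 2+5+13+28+44+64+85+107+133 = 481.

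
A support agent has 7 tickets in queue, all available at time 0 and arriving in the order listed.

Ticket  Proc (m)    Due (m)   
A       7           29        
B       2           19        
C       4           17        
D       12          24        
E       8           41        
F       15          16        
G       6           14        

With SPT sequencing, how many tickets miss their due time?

2

SPT (increasing processing time): B C G A E D F.
B: 0→2, due 19, tardiness 0
C: 2→6, due 17, tardiness 0
G: 6→12, due 14, tardiness 0
A: 12→19, due 29, tardiness 0
E: 19→27, due 41, tardiness 0
D: 27→39, due 24, tardiness 15
F: 39→54, due 16, tardiness 38
Late tickets: 2.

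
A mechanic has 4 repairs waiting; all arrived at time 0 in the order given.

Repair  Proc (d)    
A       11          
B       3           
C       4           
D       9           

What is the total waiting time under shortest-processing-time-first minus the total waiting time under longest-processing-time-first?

SPT (increasing processing time): B C D A.
B: waits 0, runs 0→3
C: waits 3, runs 3→7
D: waits 7, runs 7→16
A: waits 16, runs 16→27
Sum = 0+3+7+16 = 26.
LPT (decreasing processing time): A D C B.
A: waits 0, runs 0→11
D: waits 11, runs 11→20
C: waits 20, runs 20→24
B: waits 24, runs 24→27
Sum = 0+11+20+24 = 55.
Difference = 26 − 55 = -29.

-29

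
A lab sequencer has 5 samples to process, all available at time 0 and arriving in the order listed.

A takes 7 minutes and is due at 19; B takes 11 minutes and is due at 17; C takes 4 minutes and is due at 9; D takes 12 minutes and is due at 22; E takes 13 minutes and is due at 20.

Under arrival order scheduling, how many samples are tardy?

FIFO (arrival order): A B C D E.
A: 0→7, due 19, tardiness 0
B: 7→18, due 17, tardiness 1
C: 18→22, due 9, tardiness 13
D: 22→34, due 22, tardiness 12
E: 34→47, due 20, tardiness 27
Late samples: 4.

4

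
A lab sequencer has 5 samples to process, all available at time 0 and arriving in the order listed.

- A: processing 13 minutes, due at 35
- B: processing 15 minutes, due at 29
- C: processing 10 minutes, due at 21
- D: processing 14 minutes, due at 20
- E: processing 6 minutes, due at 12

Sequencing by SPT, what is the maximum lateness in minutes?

SPT (increasing processing time): E C A D B.
E: 0→6, due 12, lateness -6
C: 6→16, due 21, lateness -5
A: 16→29, due 35, lateness -6
D: 29→43, due 20, lateness 23
B: 43→58, due 29, lateness 29
Maximum = 29.

29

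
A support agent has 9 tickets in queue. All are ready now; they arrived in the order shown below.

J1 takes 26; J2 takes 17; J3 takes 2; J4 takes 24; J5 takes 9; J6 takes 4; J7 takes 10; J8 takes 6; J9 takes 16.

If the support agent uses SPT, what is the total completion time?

SPT (increasing processing time): J3 J6 J8 J5 J7 J9 J2 J4 J1.
J3: 0→2
J6: 2→6
J8: 6→12
J5: 12→21
J7: 21→31
J9: 31→47
J2: 47→64
J4: 64→88
J1: 88→114
Sum = 2+6+12+21+31+47+64+88+114 = 385.

385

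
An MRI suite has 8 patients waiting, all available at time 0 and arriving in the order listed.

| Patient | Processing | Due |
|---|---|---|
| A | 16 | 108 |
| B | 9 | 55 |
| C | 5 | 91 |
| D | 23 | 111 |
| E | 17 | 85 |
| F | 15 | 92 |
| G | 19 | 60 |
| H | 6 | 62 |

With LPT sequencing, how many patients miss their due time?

3

LPT (decreasing processing time): D G E A F B H C.
D: 0→23, due 111, tardiness 0
G: 23→42, due 60, tardiness 0
E: 42→59, due 85, tardiness 0
A: 59→75, due 108, tardiness 0
F: 75→90, due 92, tardiness 0
B: 90→99, due 55, tardiness 44
H: 99→105, due 62, tardiness 43
C: 105→110, due 91, tardiness 19
Late patients: 3.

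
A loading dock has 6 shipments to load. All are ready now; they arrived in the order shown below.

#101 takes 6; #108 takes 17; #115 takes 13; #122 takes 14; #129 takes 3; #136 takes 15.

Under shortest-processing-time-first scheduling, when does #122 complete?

SPT (increasing processing time): #129 #101 #115 #122 #136 #108.
#129: 0→3
#101: 3→9
#115: 9→22
#122: 22→36

36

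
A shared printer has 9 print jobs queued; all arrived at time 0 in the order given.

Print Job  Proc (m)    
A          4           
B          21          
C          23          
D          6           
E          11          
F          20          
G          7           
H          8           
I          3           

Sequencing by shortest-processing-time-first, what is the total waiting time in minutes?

249

SPT (increasing processing time): I A D G H E F B C.
I: waits 0, runs 0→3
A: waits 3, runs 3→7
D: waits 7, runs 7→13
G: waits 13, runs 13→20
H: waits 20, runs 20→28
E: waits 28, runs 28→39
F: waits 39, runs 39→59
B: waits 59, runs 59→80
C: waits 80, runs 80→103
Sum = 0+3+7+13+20+28+39+59+80 = 249.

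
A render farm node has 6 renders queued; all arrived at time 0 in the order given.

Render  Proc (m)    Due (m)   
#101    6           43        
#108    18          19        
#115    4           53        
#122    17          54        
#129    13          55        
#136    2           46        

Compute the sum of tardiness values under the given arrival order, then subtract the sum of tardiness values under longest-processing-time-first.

-8

FIFO (arrival order): #101 #108 #115 #122 #129 #136.
#101: 0→6, due 43, tardiness 0
#108: 6→24, due 19, tardiness 5
#115: 24→28, due 53, tardiness 0
#122: 28→45, due 54, tardiness 0
#129: 45→58, due 55, tardiness 3
#136: 58→60, due 46, tardiness 14
Sum = 0+5+0+0+3+14 = 22.
LPT (decreasing processing time): #108 #122 #129 #101 #115 #136.
#108: 0→18, due 19, tardiness 0
#122: 18→35, due 54, tardiness 0
#129: 35→48, due 55, tardiness 0
#101: 48→54, due 43, tardiness 11
#115: 54→58, due 53, tardiness 5
#136: 58→60, due 46, tardiness 14
Sum = 0+0+0+11+5+14 = 30.
Difference = 22 − 30 = -8.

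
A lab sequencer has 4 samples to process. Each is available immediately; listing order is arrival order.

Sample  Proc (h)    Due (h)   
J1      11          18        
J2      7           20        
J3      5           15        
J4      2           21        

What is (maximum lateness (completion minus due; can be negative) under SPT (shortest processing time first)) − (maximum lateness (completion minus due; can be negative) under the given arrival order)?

SPT (increasing processing time): J4 J3 J2 J1.
J4: 0→2, due 21, lateness -19
J3: 2→7, due 15, lateness -8
J2: 7→14, due 20, lateness -6
J1: 14→25, due 18, lateness 7
Maximum = 7.
FIFO (arrival order): J1 J2 J3 J4.
J1: 0→11, due 18, lateness -7
J2: 11→18, due 20, lateness -2
J3: 18→23, due 15, lateness 8
J4: 23→25, due 21, lateness 4
Maximum = 8.
Difference = 7 − 8 = -1.

-1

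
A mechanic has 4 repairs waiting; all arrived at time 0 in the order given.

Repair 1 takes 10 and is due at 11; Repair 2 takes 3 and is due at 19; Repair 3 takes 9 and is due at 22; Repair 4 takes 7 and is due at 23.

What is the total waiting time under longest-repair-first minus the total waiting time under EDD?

LPT (decreasing processing time): Repair 1 Repair 3 Repair 4 Repair 2.
Repair 1: waits 0, runs 0→10
Repair 3: waits 10, runs 10→19
Repair 4: waits 19, runs 19→26
Repair 2: waits 26, runs 26→29
Sum = 0+10+19+26 = 55.
EDD (increasing due date): Repair 1 Repair 2 Repair 3 Repair 4.
Repair 1: waits 0, runs 0→10
Repair 2: waits 10, runs 10→13
Repair 3: waits 13, runs 13→22
Repair 4: waits 22, runs 22→29
Sum = 0+10+13+22 = 45.
Difference = 55 − 45 = 10.

10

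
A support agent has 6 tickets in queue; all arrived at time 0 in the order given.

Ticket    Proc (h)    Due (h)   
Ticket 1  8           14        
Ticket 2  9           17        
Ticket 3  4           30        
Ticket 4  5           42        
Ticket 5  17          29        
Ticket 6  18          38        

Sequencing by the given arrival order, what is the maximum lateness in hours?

23

FIFO (arrival order): Ticket 1 Ticket 2 Ticket 3 Ticket 4 Ticket 5 Ticket 6.
Ticket 1: 0→8, due 14, lateness -6
Ticket 2: 8→17, due 17, lateness 0
Ticket 3: 17→21, due 30, lateness -9
Ticket 4: 21→26, due 42, lateness -16
Ticket 5: 26→43, due 29, lateness 14
Ticket 6: 43→61, due 38, lateness 23
Maximum = 23.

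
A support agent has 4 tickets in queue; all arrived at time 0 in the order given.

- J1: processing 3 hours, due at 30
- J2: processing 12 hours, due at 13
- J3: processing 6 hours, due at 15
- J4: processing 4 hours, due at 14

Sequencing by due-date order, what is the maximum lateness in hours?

7

EDD (increasing due date): J2 J4 J3 J1.
J2: 0→12, due 13, lateness -1
J4: 12→16, due 14, lateness 2
J3: 16→22, due 15, lateness 7
J1: 22→25, due 30, lateness -5
Maximum = 7.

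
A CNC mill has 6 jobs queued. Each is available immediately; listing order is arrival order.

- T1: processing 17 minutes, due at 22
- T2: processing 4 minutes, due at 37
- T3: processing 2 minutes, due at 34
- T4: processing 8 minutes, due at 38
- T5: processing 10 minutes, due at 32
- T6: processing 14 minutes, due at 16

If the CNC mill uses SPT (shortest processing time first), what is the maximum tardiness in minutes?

33

SPT (increasing processing time): T3 T2 T4 T5 T6 T1.
T3: 0→2, due 34, tardiness 0
T2: 2→6, due 37, tardiness 0
T4: 6→14, due 38, tardiness 0
T5: 14→24, due 32, tardiness 0
T6: 24→38, due 16, tardiness 22
T1: 38→55, due 22, tardiness 33
Maximum = 33.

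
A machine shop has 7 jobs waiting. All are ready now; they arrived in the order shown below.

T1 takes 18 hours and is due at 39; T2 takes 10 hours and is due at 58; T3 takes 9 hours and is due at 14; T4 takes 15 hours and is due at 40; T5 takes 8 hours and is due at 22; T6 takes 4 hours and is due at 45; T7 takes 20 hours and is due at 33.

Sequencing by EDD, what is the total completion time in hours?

346

EDD (increasing due date): T3 T5 T7 T1 T4 T6 T2.
T3: 0→9
T5: 9→17
T7: 17→37
T1: 37→55
T4: 55→70
T6: 70→74
T2: 74→84
Sum = 9+17+37+55+70+74+84 = 346.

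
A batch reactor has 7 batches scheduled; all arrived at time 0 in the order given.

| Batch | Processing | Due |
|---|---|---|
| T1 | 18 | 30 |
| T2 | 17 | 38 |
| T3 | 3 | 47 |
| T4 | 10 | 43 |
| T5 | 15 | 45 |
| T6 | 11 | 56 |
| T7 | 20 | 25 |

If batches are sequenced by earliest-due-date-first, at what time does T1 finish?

EDD (increasing due date): T7 T1 T2 T4 T5 T3 T6.
T7: 0→20
T1: 20→38

38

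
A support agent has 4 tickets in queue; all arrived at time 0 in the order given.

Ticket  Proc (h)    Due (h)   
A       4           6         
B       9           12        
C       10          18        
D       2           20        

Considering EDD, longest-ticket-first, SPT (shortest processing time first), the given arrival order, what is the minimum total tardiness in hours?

10

EDD (increasing due date): A B C D.
A: 0→4, due 6, tardiness 0
B: 4→13, due 12, tardiness 1
C: 13→23, due 18, tardiness 5
D: 23→25, due 20, tardiness 5
Sum = 0+1+5+5 = 11.
LPT (decreasing processing time): C B A D.
C: 0→10, due 18, tardiness 0
B: 10→19, due 12, tardiness 7
A: 19→23, due 6, tardiness 17
D: 23→25, due 20, tardiness 5
Sum = 0+7+17+5 = 29.
SPT (increasing processing time): D A B C.
D: 0→2, due 20, tardiness 0
A: 2→6, due 6, tardiness 0
B: 6→15, due 12, tardiness 3
C: 15→25, due 18, tardiness 7
Sum = 0+0+3+7 = 10.
FIFO (arrival order): A B C D.
A: 0→4, due 6, tardiness 0
B: 4→13, due 12, tardiness 1
C: 13→23, due 18, tardiness 5
D: 23→25, due 20, tardiness 5
Sum = 0+1+5+5 = 11.
EDD 11, LPT 29, SPT 10, FIFO 11 → minimum 10.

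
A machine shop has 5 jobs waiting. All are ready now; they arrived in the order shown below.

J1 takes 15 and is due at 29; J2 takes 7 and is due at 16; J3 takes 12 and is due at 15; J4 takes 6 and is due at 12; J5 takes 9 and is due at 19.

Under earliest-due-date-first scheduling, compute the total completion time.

EDD (increasing due date): J4 J3 J2 J5 J1.
J4: 0→6
J3: 6→18
J2: 18→25
J5: 25→34
J1: 34→49
Sum = 6+18+25+34+49 = 132.

132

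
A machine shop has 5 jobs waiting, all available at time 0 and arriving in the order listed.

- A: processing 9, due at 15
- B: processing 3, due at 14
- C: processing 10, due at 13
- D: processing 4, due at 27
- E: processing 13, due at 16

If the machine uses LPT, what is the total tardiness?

LPT (decreasing processing time): E C A D B.
E: 0→13, due 16, tardiness 0
C: 13→23, due 13, tardiness 10
A: 23→32, due 15, tardiness 17
D: 32→36, due 27, tardiness 9
B: 36→39, due 14, tardiness 25
Sum = 0+10+17+9+25 = 61.

61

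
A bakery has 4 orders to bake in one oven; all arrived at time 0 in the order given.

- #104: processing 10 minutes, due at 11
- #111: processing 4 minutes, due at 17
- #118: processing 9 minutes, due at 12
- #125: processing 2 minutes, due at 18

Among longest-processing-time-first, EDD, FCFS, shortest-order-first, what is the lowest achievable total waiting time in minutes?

LPT (decreasing processing time): #104 #118 #111 #125.
#104: waits 0, runs 0→10
#118: waits 10, runs 10→19
#111: waits 19, runs 19→23
#125: waits 23, runs 23→25
Sum = 0+10+19+23 = 52.
EDD (increasing due date): #104 #118 #111 #125.
#104: waits 0, runs 0→10
#118: waits 10, runs 10→19
#111: waits 19, runs 19→23
#125: waits 23, runs 23→25
Sum = 0+10+19+23 = 52.
FIFO (arrival order): #104 #111 #118 #125.
#104: waits 0, runs 0→10
#111: waits 10, runs 10→14
#118: waits 14, runs 14→23
#125: waits 23, runs 23→25
Sum = 0+10+14+23 = 47.
SPT (increasing processing time): #125 #111 #118 #104.
#125: waits 0, runs 0→2
#111: waits 2, runs 2→6
#118: waits 6, runs 6→15
#104: waits 15, runs 15→25
Sum = 0+2+6+15 = 23.
LPT 52, EDD 52, FIFO 47, SPT 23 → minimum 23.

23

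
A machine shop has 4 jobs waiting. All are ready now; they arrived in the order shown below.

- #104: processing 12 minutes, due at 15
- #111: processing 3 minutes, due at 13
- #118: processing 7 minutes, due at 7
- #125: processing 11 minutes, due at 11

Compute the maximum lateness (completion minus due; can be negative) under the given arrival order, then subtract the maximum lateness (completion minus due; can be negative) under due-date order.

FIFO (arrival order): #104 #111 #118 #125.
#104: 0→12, due 15, lateness -3
#111: 12→15, due 13, lateness 2
#118: 15→22, due 7, lateness 15
#125: 22→33, due 11, lateness 22
Maximum = 22.
EDD (increasing due date): #118 #125 #111 #104.
#118: 0→7, due 7, lateness 0
#125: 7→18, due 11, lateness 7
#111: 18→21, due 13, lateness 8
#104: 21→33, due 15, lateness 18
Maximum = 18.
Difference = 22 − 18 = 4.

4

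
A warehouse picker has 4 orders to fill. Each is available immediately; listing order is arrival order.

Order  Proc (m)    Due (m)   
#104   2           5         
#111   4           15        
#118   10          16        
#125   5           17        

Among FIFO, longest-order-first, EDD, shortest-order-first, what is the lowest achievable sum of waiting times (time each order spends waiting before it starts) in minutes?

19

FIFO (arrival order): #104 #111 #118 #125.
#104: waits 0, runs 0→2
#111: waits 2, runs 2→6
#118: waits 6, runs 6→16
#125: waits 16, runs 16→21
Sum = 0+2+6+16 = 24.
LPT (decreasing processing time): #118 #125 #111 #104.
#118: waits 0, runs 0→10
#125: waits 10, runs 10→15
#111: waits 15, runs 15→19
#104: waits 19, runs 19→21
Sum = 0+10+15+19 = 44.
EDD (increasing due date): #104 #111 #118 #125.
#104: waits 0, runs 0→2
#111: waits 2, runs 2→6
#118: waits 6, runs 6→16
#125: waits 16, runs 16→21
Sum = 0+2+6+16 = 24.
SPT (increasing processing time): #104 #111 #125 #118.
#104: waits 0, runs 0→2
#111: waits 2, runs 2→6
#125: waits 6, runs 6→11
#118: waits 11, runs 11→21
Sum = 0+2+6+11 = 19.
FIFO 24, LPT 44, EDD 24, SPT 19 → minimum 19.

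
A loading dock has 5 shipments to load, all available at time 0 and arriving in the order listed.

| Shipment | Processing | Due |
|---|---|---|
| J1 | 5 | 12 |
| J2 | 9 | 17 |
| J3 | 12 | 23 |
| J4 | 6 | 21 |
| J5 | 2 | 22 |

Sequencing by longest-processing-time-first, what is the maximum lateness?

20

LPT (decreasing processing time): J3 J2 J4 J1 J5.
J3: 0→12, due 23, lateness -11
J2: 12→21, due 17, lateness 4
J4: 21→27, due 21, lateness 6
J1: 27→32, due 12, lateness 20
J5: 32→34, due 22, lateness 12
Maximum = 20.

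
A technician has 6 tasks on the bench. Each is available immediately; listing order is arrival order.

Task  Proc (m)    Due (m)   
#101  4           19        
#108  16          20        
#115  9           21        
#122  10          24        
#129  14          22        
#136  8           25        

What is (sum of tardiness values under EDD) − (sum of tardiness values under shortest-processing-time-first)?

EDD (increasing due date): #101 #108 #115 #129 #122 #136.
#101: 0→4, due 19, tardiness 0
#108: 4→20, due 20, tardiness 0
#115: 20→29, due 21, tardiness 8
#129: 29→43, due 22, tardiness 21
#122: 43→53, due 24, tardiness 29
#136: 53→61, due 25, tardiness 36
Sum = 0+0+8+21+29+36 = 94.
SPT (increasing processing time): #101 #136 #115 #122 #129 #108.
#101: 0→4, due 19, tardiness 0
#136: 4→12, due 25, tardiness 0
#115: 12→21, due 21, tardiness 0
#122: 21→31, due 24, tardiness 7
#129: 31→45, due 22, tardiness 23
#108: 45→61, due 20, tardiness 41
Sum = 0+0+0+7+23+41 = 71.
Difference = 94 − 71 = 23.

23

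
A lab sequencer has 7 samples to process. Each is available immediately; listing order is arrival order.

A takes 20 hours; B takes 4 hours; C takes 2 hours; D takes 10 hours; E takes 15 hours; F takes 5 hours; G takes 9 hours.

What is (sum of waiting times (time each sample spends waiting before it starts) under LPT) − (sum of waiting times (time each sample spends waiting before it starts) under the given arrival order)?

LPT (decreasing processing time): A E D G F B C.
A: waits 0, runs 0→20
E: waits 20, runs 20→35
D: waits 35, runs 35→45
G: waits 45, runs 45→54
F: waits 54, runs 54→59
B: waits 59, runs 59→63
C: waits 63, runs 63→65
Sum = 0+20+35+45+54+59+63 = 276.
FIFO (arrival order): A B C D E F G.
A: waits 0, runs 0→20
B: waits 20, runs 20→24
C: waits 24, runs 24→26
D: waits 26, runs 26→36
E: waits 36, runs 36→51
F: waits 51, runs 51→56
G: waits 56, runs 56→65
Sum = 0+20+24+26+36+51+56 = 213.
Difference = 276 − 213 = 63.

63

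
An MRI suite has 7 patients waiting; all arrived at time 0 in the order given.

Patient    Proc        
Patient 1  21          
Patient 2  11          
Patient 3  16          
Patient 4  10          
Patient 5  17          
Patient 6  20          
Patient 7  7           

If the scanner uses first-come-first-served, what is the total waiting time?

329

FIFO (arrival order): Patient 1 Patient 2 Patient 3 Patient 4 Patient 5 Patient 6 Patient 7.
Patient 1: waits 0, runs 0→21
Patient 2: waits 21, runs 21→32
Patient 3: waits 32, runs 32→48
Patient 4: waits 48, runs 48→58
Patient 5: waits 58, runs 58→75
Patient 6: waits 75, runs 75→95
Patient 7: waits 95, runs 95→102
Sum = 0+21+32+48+58+75+95 = 329.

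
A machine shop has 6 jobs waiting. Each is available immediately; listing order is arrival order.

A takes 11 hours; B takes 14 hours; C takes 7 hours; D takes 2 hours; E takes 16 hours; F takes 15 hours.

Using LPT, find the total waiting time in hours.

LPT (decreasing processing time): E F B A C D.
E: waits 0, runs 0→16
F: waits 16, runs 16→31
B: waits 31, runs 31→45
A: waits 45, runs 45→56
C: waits 56, runs 56→63
D: waits 63, runs 63→65
Sum = 0+16+31+45+56+63 = 211.

211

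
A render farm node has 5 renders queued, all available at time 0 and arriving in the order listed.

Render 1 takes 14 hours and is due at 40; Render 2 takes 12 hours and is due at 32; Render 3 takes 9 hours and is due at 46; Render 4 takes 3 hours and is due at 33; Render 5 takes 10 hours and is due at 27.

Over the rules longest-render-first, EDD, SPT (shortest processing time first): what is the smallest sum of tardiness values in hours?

2

LPT (decreasing processing time): Render 1 Render 2 Render 5 Render 3 Render 4.
Render 1: 0→14, due 40, tardiness 0
Render 2: 14→26, due 32, tardiness 0
Render 5: 26→36, due 27, tardiness 9
Render 3: 36→45, due 46, tardiness 0
Render 4: 45→48, due 33, tardiness 15
Sum = 0+0+9+0+15 = 24.
EDD (increasing due date): Render 5 Render 2 Render 4 Render 1 Render 3.
Render 5: 0→10, due 27, tardiness 0
Render 2: 10→22, due 32, tardiness 0
Render 4: 22→25, due 33, tardiness 0
Render 1: 25→39, due 40, tardiness 0
Render 3: 39→48, due 46, tardiness 2
Sum = 0+0+0+0+2 = 2.
SPT (increasing processing time): Render 4 Render 3 Render 5 Render 2 Render 1.
Render 4: 0→3, due 33, tardiness 0
Render 3: 3→12, due 46, tardiness 0
Render 5: 12→22, due 27, tardiness 0
Render 2: 22→34, due 32, tardiness 2
Render 1: 34→48, due 40, tardiness 8
Sum = 0+0+0+2+8 = 10.
LPT 24, EDD 2, SPT 10 → minimum 2.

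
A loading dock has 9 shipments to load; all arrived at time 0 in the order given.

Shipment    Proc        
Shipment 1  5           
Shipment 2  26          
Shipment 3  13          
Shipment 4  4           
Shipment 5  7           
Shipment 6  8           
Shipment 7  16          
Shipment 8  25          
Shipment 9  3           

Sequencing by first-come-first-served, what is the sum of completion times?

FIFO (arrival order): Shipment 1 Shipment 2 Shipment 3 Shipment 4 Shipment 5 Shipment 6 Shipment 7 Shipment 8 Shipment 9.
Shipment 1: 0→5
Shipment 2: 5→31
Shipment 3: 31→44
Shipment 4: 44→48
Shipment 5: 48→55
Shipment 6: 55→63
Shipment 7: 63→79
Shipment 8: 79→104
Shipment 9: 104→107
Sum = 5+31+44+48+55+63+79+104+107 = 536.

536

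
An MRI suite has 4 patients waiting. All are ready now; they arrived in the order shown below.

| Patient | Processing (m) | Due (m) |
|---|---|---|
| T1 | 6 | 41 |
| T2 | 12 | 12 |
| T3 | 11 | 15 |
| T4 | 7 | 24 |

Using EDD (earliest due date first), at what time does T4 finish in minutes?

30

EDD (increasing due date): T2 T3 T4 T1.
T2: 0→12
T3: 12→23
T4: 23→30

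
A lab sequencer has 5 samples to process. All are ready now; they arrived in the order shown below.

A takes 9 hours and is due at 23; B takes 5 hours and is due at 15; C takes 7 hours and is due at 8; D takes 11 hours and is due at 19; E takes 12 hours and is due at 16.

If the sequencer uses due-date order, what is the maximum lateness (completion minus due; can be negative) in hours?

EDD (increasing due date): C B E D A.
C: 0→7, due 8, lateness -1
B: 7→12, due 15, lateness -3
E: 12→24, due 16, lateness 8
D: 24→35, due 19, lateness 16
A: 35→44, due 23, lateness 21
Maximum = 21.

21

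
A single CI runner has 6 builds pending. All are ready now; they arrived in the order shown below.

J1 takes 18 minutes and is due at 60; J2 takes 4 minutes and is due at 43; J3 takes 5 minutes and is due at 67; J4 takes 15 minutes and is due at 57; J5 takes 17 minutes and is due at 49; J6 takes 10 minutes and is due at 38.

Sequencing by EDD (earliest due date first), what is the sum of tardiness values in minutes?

6

EDD (increasing due date): J6 J2 J5 J4 J1 J3.
J6: 0→10, due 38, tardiness 0
J2: 10→14, due 43, tardiness 0
J5: 14→31, due 49, tardiness 0
J4: 31→46, due 57, tardiness 0
J1: 46→64, due 60, tardiness 4
J3: 64→69, due 67, tardiness 2
Sum = 0+0+0+0+4+2 = 6.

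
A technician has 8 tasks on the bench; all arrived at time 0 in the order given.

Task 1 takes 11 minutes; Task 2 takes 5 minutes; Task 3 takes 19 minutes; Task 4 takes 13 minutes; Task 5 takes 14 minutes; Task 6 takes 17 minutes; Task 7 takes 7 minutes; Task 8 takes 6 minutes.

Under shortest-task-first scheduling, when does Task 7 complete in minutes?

18

SPT (increasing processing time): Task 2 Task 8 Task 7 Task 1 Task 4 Task 5 Task 6 Task 3.
Task 2: 0→5
Task 8: 5→11
Task 7: 11→18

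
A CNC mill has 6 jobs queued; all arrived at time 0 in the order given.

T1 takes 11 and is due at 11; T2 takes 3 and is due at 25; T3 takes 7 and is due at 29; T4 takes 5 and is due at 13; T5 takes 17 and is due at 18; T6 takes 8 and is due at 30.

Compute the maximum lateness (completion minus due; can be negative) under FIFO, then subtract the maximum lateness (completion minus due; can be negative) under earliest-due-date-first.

4

FIFO (arrival order): T1 T2 T3 T4 T5 T6.
T1: 0→11, due 11, lateness 0
T2: 11→14, due 25, lateness -11
T3: 14→21, due 29, lateness -8
T4: 21→26, due 13, lateness 13
T5: 26→43, due 18, lateness 25
T6: 43→51, due 30, lateness 21
Maximum = 25.
EDD (increasing due date): T1 T4 T5 T2 T3 T6.
T1: 0→11, due 11, lateness 0
T4: 11→16, due 13, lateness 3
T5: 16→33, due 18, lateness 15
T2: 33→36, due 25, lateness 11
T3: 36→43, due 29, lateness 14
T6: 43→51, due 30, lateness 21
Maximum = 21.
Difference = 25 − 21 = 4.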